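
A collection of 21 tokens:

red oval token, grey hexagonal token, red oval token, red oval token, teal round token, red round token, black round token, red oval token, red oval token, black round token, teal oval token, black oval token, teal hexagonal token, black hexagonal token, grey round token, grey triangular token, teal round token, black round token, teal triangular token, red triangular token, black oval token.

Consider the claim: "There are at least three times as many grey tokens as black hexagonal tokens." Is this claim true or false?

True

There are 3 grey tokens.
There is 1 black hexagonal token.
The claim requires 3 ≥ 3 × 1 = 3, which holds.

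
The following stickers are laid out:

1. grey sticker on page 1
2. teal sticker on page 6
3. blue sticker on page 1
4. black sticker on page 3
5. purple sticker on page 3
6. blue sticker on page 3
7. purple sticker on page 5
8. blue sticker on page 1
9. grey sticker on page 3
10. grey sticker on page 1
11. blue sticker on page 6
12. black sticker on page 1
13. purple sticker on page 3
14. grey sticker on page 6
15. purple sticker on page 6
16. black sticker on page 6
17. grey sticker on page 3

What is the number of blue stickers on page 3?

1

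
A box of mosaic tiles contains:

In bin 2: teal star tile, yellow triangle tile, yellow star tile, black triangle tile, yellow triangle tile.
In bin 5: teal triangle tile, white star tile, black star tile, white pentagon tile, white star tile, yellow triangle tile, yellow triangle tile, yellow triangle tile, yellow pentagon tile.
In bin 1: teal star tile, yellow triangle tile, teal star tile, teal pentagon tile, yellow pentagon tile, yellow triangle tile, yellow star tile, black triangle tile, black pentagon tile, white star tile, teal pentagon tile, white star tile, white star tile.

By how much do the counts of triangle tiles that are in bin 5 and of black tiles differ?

triangle tiles in bin 5: 4. black tiles: 4.
|4 − 4| = 4 − 4 = 0.

0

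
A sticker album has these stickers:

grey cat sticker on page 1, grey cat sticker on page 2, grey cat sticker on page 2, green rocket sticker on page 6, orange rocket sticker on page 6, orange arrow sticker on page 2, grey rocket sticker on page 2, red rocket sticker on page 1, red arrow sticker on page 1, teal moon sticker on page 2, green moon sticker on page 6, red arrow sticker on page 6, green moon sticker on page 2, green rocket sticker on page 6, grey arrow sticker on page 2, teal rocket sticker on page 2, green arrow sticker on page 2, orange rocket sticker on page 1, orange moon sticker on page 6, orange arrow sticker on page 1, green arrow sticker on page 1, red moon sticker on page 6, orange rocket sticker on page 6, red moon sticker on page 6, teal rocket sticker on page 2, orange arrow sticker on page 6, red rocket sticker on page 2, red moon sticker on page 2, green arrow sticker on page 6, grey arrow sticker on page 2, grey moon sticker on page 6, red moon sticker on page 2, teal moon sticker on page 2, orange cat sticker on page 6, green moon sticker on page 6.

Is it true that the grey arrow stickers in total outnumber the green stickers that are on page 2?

grey arrow stickers: 2.
green stickers on page 2: 2.
The claim requires 2 > 2, which does not hold.

False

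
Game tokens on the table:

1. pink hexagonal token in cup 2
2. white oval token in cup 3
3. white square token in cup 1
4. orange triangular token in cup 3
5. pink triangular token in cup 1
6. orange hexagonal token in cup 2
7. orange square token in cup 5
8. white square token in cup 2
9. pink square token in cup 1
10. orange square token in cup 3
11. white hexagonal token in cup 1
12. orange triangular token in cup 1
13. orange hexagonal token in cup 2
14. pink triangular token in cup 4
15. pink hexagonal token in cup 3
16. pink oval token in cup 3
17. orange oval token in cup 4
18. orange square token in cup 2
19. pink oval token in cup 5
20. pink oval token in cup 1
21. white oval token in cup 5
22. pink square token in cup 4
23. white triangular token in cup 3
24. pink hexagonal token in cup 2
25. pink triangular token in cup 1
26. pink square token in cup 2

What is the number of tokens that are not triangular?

Total tokens: 26; with the excluded value: 6; remaining 26 − 6 = 20.

20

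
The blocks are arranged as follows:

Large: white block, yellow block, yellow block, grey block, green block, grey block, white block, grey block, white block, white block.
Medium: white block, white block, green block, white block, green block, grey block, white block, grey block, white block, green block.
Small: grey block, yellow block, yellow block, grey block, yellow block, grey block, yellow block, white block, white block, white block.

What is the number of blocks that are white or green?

16

green: 4; white: 12; together 4 + 12 = 16.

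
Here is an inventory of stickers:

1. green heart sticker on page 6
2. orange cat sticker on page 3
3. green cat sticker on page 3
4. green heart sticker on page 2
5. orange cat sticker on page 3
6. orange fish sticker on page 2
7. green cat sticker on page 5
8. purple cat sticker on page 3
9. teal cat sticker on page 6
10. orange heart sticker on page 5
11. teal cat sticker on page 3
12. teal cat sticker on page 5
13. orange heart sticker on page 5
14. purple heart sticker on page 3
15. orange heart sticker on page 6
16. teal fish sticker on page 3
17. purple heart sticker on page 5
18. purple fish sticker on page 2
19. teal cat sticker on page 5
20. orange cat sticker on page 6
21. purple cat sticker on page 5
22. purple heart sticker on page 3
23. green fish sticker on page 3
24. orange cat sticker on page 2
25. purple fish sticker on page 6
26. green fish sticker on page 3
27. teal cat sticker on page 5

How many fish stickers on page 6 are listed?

1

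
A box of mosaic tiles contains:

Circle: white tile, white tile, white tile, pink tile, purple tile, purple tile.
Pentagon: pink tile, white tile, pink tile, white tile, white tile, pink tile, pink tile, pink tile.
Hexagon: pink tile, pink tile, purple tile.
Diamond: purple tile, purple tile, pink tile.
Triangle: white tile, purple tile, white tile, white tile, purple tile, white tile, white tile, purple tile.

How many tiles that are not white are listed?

Total tiles: 28; with the excluded value: 11; remaining 28 − 11 = 17.

17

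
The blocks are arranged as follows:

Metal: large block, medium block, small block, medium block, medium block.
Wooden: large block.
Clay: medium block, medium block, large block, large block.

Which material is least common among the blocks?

Counts by material: metal 5, clay 4, wooden 1.
The minimum is 1, held uniquely by wooden.

wooden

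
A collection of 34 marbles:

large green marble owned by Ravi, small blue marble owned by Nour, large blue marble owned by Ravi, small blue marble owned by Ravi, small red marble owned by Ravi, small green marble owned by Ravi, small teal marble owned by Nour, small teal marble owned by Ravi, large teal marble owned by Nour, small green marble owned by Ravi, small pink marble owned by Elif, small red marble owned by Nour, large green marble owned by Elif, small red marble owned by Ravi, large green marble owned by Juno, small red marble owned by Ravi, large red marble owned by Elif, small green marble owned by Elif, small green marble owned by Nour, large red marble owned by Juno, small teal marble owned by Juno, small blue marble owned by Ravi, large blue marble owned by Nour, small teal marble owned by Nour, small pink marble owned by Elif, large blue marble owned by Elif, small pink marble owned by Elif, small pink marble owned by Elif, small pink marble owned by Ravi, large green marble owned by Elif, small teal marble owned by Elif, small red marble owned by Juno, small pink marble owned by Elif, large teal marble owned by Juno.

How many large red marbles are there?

2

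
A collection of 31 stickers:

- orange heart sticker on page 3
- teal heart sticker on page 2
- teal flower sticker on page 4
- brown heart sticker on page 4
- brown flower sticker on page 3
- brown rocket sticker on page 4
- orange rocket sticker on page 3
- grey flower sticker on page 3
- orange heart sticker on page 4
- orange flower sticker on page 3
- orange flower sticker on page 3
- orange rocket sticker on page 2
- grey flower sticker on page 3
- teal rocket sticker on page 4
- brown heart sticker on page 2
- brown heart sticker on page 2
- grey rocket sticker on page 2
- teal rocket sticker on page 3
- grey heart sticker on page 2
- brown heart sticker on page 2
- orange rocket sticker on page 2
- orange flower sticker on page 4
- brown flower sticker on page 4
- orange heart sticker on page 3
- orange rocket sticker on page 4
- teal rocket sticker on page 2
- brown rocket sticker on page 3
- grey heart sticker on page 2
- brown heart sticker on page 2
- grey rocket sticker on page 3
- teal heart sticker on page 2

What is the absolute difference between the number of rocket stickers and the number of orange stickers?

1

rocket stickers: 11. orange stickers: 10.
|11 − 10| = 11 − 10 = 1.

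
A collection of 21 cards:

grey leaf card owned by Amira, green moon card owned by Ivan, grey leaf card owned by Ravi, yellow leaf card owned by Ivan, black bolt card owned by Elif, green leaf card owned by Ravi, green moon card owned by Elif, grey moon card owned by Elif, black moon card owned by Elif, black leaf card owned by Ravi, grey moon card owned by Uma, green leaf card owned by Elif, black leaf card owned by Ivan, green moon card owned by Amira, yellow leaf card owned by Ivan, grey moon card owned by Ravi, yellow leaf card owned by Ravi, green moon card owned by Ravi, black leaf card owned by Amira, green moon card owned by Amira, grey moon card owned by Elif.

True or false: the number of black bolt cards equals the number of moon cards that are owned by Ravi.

False

There is 1 black bolt card.
Count of moon cards owned by Ravi: 2.
The claim requires 1 = 2, which does not hold.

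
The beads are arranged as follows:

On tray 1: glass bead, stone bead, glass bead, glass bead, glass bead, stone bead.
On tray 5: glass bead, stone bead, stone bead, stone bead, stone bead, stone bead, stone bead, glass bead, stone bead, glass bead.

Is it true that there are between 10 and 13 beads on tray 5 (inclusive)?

beads on tray 5: 10.
The claim requires 10 ≤ 10 ≤ 13, which holds.

True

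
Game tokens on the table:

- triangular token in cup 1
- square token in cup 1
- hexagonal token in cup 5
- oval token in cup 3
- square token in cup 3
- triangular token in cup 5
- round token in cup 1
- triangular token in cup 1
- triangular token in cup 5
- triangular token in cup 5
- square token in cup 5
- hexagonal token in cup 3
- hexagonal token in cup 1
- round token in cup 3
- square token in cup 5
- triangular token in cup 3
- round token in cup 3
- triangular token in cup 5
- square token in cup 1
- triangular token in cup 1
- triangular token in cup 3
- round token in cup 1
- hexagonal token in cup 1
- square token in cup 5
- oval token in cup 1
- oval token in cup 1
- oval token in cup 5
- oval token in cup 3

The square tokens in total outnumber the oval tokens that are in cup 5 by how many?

5

square tokens: 6.
oval tokens in cup 5: 1.
6 − 1 = 5.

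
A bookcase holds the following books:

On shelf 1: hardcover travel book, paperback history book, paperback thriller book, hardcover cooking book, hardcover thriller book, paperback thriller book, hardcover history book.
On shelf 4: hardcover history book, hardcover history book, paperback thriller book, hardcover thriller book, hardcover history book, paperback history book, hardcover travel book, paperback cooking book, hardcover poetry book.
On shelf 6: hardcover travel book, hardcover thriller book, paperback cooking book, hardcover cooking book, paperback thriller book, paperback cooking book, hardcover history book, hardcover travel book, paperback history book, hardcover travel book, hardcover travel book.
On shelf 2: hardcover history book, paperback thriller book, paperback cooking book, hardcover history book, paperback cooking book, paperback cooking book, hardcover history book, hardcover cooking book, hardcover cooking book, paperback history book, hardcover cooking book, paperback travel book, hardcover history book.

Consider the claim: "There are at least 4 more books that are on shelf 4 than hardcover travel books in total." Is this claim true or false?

books on shelf 4: 9.
hardcover travel books: 6.
The claim requires 9 − 6 = 3 ≥ 4, which does not hold.

False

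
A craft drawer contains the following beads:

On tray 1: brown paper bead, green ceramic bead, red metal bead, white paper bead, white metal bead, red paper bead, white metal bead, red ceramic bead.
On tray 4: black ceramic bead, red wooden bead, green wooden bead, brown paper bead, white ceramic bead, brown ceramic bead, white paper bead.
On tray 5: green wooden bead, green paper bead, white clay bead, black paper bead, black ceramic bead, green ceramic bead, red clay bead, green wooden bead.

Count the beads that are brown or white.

9

brown: 3; white: 6; together 3 + 6 = 9.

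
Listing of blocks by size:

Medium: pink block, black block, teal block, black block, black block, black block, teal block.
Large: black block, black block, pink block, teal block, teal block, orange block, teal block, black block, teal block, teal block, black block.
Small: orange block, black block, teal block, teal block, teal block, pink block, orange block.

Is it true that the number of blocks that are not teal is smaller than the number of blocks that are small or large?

True

blocks that are not teal: 15.
blocks that are small or large: 18.
The claim requires 15 < 18, which holds.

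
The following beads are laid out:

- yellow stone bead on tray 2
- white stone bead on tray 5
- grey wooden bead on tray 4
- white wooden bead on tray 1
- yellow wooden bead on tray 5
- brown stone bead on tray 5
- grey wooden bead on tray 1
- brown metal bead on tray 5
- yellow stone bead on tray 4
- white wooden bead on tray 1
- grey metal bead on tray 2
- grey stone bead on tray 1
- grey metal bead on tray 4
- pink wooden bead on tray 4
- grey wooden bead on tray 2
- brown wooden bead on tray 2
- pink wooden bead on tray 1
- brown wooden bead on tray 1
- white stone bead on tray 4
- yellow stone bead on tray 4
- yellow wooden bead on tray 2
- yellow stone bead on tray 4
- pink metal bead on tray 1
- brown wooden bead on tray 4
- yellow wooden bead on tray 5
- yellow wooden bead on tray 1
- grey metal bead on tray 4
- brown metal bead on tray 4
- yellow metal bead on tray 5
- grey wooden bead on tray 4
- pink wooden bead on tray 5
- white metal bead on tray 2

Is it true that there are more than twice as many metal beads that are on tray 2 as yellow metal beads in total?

|metal beads on tray 2| = 2.
|yellow metal beads| = 1.
The claim requires 2 > 2 × 1 = 2, which does not hold.

False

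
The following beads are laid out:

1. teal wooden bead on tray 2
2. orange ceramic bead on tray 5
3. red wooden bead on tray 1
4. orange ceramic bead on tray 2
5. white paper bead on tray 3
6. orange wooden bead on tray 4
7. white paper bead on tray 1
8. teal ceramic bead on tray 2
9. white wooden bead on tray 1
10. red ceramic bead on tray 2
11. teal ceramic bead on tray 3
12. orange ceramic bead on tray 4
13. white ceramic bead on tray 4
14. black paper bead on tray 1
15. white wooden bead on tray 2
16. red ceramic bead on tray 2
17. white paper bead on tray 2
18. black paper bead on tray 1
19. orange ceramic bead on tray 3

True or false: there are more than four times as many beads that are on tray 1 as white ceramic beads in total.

True

beads on tray 1: 5.
white ceramic beads: 1.
The claim requires 5 > 4 × 1 = 4, which holds.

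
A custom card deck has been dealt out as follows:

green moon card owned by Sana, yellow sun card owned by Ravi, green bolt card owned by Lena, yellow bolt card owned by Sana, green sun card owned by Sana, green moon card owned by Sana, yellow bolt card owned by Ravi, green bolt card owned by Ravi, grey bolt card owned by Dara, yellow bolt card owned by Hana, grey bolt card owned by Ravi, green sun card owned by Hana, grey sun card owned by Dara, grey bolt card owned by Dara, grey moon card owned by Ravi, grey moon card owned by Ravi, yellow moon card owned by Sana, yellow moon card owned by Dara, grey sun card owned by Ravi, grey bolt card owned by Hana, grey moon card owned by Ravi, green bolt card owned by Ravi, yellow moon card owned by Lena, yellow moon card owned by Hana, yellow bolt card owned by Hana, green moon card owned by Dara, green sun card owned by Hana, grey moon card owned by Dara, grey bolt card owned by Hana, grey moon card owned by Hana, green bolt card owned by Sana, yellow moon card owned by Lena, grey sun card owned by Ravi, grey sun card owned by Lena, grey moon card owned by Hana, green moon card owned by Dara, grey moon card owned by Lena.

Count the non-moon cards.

Total cards: 37; with the excluded value: 16; remaining 37 − 16 = 21.

21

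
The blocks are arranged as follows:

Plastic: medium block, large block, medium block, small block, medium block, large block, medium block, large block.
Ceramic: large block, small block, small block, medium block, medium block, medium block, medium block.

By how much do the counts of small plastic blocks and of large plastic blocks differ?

small plastic blocks: 1. large plastic blocks: 3.
|1 − 3| = 3 − 1 = 2.

2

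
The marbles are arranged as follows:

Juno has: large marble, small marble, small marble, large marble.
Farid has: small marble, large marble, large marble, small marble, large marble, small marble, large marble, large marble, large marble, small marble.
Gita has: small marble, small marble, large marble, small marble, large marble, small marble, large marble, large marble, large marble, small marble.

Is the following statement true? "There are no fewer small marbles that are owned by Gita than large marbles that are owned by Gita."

True

|small marbles owned by Gita| = 5.
|large marbles owned by Gita| = 5.
The claim requires 5 ≥ 5, which holds.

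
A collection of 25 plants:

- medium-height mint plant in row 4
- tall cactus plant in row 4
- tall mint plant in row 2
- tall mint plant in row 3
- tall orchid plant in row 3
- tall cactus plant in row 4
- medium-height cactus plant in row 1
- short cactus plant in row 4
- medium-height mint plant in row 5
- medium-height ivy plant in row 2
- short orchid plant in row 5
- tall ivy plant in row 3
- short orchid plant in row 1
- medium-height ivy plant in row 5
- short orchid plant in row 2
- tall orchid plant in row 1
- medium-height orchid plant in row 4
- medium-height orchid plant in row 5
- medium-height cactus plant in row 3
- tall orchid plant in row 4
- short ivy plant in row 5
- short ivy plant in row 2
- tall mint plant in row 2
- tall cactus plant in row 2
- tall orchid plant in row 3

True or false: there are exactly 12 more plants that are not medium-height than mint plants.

plants that are not medium-height: 17.
mint plants: 5.
The claim requires 17 − 5 (= 12) to equal 12, which holds.

True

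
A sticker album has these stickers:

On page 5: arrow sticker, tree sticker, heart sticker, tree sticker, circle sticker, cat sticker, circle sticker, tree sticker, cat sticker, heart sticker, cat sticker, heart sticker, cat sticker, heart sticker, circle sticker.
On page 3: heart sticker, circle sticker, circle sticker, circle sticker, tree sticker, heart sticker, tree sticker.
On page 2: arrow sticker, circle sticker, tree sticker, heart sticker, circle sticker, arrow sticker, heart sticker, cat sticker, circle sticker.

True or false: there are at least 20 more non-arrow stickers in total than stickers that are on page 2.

non-arrow stickers: 28.
stickers on page 2: 9.
The claim requires 28 − 9 = 19 ≥ 20, which does not hold.

False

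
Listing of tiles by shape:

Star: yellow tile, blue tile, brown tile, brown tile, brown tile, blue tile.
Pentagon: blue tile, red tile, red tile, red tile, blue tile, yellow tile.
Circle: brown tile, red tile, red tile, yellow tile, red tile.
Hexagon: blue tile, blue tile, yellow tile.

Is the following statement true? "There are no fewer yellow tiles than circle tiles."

yellow tiles: 4.
circle tiles: 5.
The claim requires 4 ≥ 5, which does not hold.

False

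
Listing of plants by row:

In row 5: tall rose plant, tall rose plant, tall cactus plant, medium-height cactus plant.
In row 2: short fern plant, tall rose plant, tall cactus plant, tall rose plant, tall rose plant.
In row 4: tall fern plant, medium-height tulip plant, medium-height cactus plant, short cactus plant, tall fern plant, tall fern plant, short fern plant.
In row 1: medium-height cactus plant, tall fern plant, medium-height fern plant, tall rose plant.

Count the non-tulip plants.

Total plants: 20; with the excluded value: 1; remaining 20 − 1 = 19.

19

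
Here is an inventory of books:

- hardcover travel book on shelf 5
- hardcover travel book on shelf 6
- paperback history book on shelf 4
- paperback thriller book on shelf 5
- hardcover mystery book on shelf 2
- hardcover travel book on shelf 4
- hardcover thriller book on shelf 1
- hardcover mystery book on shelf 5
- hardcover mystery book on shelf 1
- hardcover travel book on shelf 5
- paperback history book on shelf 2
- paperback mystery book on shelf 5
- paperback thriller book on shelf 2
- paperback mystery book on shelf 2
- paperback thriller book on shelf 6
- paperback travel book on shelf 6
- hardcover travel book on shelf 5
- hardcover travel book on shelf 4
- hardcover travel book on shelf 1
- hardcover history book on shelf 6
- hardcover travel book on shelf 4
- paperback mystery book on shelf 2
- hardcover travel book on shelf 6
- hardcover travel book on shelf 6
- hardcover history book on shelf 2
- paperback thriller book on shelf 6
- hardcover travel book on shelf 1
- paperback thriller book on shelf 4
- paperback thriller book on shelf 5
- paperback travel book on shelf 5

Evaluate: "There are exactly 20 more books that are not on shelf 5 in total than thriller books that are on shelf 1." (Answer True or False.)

books that are not on shelf 5: 22.
thriller books on shelf 1: 1.
The claim requires 22 − 1 (= 21) to equal 20, which does not hold.

False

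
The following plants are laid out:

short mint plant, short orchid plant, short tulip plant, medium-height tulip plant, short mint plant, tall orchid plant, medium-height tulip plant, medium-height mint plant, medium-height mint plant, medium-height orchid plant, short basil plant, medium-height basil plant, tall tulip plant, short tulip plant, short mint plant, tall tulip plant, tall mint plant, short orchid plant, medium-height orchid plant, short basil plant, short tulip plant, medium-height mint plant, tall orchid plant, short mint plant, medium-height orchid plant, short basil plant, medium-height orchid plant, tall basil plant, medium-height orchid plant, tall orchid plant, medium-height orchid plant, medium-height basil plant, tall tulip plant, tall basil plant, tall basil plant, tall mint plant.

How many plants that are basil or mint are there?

basil: 8; mint: 9; together 8 + 9 = 17.

17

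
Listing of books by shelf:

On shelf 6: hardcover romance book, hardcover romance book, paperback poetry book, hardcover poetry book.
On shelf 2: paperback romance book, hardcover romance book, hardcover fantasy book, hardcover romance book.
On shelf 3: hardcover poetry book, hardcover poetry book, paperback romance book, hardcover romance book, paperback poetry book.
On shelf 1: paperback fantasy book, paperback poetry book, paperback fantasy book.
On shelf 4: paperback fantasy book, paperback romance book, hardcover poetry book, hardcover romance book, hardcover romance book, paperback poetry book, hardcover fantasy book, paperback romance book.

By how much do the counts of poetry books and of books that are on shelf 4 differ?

poetry books: 8. books on shelf 4: 8.
|8 − 8| = 8 − 8 = 0.

0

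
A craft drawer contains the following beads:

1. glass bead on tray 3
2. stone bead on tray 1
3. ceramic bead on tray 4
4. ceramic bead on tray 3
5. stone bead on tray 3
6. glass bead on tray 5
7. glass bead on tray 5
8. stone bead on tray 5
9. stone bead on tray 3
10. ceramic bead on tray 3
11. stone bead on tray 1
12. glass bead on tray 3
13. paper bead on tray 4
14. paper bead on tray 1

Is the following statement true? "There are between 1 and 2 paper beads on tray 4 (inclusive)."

True

paper beads on tray 4: 1.
The claim requires 1 ≤ 1 ≤ 2, which holds.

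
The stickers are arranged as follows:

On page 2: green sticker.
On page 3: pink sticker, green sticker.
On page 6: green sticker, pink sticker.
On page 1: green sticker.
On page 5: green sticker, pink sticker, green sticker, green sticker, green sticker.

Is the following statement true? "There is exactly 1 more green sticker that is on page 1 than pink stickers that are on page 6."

green stickers on page 1: 1.
pink stickers on page 6: 1.
The claim requires 1 − 1 (= 0) to equal 1, which does not hold.

False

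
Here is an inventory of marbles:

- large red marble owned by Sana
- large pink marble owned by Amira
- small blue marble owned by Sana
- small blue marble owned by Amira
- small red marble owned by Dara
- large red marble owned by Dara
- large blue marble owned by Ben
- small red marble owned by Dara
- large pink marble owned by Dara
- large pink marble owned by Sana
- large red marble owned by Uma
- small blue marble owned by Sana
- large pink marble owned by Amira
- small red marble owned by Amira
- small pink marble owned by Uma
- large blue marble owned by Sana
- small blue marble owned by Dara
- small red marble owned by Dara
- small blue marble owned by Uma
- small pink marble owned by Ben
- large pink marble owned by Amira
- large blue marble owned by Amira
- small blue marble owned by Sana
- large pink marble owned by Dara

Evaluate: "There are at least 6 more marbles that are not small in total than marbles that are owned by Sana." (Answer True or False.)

True

marbles that are not small: 12.
marbles owned by Sana: 6.
The claim requires 12 − 6 = 6 ≥ 6, which holds.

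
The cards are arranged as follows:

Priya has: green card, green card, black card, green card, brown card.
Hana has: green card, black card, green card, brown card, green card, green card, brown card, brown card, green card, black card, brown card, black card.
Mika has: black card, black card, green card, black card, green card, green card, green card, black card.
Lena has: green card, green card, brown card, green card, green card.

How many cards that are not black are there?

22

Total cards: 30; with the excluded value: 8; remaining 30 − 8 = 22.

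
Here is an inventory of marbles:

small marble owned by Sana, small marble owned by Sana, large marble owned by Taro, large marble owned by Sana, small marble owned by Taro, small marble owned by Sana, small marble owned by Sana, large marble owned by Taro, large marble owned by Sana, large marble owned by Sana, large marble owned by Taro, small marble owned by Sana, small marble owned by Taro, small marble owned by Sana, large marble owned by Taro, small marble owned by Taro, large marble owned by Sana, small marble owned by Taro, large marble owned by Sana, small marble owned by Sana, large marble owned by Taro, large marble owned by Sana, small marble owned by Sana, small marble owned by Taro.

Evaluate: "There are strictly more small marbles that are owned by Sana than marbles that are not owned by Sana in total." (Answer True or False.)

False

small marbles owned by Sana: 8.
marbles that are not owned by Sana: 10.
The claim requires 8 > 10, which does not hold.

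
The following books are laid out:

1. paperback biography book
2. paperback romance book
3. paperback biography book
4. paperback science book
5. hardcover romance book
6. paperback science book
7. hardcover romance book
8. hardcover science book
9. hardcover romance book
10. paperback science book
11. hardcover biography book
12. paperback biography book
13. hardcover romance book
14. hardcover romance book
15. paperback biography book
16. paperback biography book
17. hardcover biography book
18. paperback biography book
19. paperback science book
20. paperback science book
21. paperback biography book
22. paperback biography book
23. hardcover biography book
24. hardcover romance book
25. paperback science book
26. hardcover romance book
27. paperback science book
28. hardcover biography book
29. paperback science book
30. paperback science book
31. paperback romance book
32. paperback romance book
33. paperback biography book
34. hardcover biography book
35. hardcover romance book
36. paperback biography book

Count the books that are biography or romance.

biography: 15; romance: 11; together 15 + 11 = 26.

26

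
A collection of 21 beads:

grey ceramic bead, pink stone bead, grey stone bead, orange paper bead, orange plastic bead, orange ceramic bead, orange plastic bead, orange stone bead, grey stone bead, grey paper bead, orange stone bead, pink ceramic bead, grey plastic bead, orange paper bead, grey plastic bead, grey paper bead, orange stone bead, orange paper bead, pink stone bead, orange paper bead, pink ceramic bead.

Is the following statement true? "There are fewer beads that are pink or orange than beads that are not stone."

False

There are 14 beads that are pink or orange.
There are 14 beads that are not stone.
The claim requires 14 < 14, which does not hold.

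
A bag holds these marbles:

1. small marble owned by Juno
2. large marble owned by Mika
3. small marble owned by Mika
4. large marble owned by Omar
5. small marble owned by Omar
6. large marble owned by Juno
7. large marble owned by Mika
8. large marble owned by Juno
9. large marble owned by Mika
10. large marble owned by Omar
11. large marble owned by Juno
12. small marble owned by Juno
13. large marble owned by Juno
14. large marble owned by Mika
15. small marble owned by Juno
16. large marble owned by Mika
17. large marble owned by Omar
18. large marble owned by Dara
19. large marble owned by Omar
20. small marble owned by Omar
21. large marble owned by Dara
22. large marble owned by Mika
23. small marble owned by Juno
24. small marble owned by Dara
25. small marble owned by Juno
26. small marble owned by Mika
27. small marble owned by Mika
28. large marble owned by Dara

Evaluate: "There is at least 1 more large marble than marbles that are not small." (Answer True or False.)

False

There are 17 large marbles.
There are 17 marbles that are not small.
The claim requires 17 − 17 = 0 ≥ 1, which does not hold.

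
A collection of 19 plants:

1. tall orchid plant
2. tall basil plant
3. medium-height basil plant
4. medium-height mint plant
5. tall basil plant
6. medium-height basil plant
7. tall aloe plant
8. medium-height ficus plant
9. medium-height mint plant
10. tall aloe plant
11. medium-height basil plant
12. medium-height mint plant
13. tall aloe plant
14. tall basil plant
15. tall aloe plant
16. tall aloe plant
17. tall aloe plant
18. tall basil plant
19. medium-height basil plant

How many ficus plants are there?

1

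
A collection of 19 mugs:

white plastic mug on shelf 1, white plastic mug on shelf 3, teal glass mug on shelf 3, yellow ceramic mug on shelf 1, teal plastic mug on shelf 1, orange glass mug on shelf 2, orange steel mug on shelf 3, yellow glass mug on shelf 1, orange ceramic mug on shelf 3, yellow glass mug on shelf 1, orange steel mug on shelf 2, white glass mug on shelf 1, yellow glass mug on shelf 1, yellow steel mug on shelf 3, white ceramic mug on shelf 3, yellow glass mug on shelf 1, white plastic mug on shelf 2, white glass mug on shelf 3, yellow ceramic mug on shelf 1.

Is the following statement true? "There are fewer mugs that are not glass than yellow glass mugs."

|mugs that are not glass| = 11.
|yellow glass mugs| = 4.
The claim requires 11 < 4, which does not hold.

False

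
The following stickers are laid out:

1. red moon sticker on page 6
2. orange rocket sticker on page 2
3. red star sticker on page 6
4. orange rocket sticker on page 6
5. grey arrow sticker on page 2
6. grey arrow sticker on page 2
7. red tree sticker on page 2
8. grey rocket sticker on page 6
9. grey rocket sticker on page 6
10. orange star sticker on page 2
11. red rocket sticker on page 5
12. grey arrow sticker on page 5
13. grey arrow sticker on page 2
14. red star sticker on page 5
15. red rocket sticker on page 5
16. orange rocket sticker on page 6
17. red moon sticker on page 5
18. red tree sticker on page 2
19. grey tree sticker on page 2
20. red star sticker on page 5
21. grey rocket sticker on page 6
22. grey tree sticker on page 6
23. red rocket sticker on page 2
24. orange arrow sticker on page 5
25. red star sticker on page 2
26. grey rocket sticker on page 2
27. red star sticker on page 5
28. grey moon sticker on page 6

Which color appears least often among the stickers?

orange

Counts by color: red 12, grey 11, orange 5.
The minimum is 5, held uniquely by orange.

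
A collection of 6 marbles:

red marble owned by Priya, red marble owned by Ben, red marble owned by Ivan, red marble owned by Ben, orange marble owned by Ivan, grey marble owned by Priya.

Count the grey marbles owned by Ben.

0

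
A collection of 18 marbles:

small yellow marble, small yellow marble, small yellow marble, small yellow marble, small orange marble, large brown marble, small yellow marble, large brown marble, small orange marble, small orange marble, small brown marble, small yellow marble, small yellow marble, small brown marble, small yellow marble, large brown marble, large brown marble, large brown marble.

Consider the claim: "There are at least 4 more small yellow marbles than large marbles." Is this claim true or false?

False

small yellow marbles: 8.
large marbles: 5.
The claim requires 8 − 5 = 3 ≥ 4, which does not hold.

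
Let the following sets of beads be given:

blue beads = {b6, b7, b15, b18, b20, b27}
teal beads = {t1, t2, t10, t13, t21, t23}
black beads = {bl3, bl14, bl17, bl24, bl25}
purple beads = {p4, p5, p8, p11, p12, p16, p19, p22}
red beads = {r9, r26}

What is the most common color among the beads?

purple

Counts by color: purple 8, teal 6, blue 6, black 5, red 2.
The maximum is 8, held uniquely by purple.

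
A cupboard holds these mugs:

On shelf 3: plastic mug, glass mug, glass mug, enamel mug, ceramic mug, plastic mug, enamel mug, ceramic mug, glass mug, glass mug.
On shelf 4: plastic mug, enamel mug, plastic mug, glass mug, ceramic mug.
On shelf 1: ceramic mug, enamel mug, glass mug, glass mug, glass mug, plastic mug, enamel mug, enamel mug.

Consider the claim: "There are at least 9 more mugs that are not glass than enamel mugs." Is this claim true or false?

|mugs that are not glass| = 15.
|enamel mugs| = 6.
The claim requires 15 − 6 = 9 ≥ 9, which holds.

True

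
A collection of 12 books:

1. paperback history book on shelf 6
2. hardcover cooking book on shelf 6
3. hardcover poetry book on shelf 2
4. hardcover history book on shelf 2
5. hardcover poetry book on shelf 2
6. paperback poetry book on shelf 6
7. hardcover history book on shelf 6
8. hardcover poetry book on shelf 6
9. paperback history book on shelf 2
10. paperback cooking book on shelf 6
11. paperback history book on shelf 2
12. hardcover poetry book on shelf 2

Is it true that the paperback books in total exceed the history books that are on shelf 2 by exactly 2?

True

|paperback books| = 5.
|history books on shelf 2| = 3.
The claim requires 5 − 3 (= 2) to equal 2, which holds.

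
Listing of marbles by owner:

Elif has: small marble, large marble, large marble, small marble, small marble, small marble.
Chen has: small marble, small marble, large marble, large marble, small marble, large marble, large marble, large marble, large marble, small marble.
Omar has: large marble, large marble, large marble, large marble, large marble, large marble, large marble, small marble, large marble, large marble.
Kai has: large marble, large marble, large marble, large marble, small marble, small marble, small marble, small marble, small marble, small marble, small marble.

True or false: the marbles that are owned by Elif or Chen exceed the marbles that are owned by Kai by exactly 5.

True

Count of marbles owned by Elif or Chen: 16.
Count of marbles owned by Kai: 11.
The claim requires 16 − 11 (= 5) to equal 5, which holds.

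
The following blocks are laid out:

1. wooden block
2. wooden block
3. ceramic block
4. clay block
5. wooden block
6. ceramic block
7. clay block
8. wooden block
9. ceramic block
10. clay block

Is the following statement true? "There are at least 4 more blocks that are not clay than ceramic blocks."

|blocks that are not clay| = 7.
|ceramic blocks| = 3.
The claim requires 7 − 3 = 4 ≥ 4, which holds.

True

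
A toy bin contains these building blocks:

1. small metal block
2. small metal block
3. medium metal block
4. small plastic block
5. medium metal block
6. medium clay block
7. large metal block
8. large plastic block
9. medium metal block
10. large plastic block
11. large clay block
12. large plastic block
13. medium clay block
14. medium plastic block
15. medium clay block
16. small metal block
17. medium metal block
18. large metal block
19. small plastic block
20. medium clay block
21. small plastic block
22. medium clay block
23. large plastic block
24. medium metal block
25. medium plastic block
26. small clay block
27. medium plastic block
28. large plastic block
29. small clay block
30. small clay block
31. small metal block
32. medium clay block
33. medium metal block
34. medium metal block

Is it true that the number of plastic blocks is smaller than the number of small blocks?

False

plastic blocks: 11.
small blocks: 10.
The claim requires 11 < 10, which does not hold.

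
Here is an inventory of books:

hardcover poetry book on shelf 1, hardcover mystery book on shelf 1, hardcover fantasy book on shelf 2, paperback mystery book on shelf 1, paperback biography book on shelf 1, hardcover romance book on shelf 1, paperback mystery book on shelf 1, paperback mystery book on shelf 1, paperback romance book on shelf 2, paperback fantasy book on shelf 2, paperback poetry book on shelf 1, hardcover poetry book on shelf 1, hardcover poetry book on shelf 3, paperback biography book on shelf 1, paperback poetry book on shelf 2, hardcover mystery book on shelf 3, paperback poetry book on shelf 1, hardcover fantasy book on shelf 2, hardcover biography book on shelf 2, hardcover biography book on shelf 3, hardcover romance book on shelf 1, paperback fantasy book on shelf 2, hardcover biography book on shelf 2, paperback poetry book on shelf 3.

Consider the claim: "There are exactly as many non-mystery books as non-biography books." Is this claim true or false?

There are 19 non-mystery books.
There are 19 non-biography books.
The claim requires 19 = 19, which holds.

True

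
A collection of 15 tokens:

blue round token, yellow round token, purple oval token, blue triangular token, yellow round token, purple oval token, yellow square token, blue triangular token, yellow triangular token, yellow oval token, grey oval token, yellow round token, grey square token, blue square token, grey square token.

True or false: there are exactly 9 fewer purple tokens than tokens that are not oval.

purple tokens: 2.
tokens that are not oval: 11.
The claim requires 11 − 2 (= 9) to equal 9, which holds.

True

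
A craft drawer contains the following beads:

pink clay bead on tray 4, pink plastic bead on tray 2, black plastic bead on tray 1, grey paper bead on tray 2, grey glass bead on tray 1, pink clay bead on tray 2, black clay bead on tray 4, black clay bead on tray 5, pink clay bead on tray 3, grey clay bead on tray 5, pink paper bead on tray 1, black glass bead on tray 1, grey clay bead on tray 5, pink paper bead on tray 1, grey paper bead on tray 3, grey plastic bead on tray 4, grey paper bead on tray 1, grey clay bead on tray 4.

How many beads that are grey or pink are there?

grey: 8; pink: 6; together 8 + 6 = 14.

14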